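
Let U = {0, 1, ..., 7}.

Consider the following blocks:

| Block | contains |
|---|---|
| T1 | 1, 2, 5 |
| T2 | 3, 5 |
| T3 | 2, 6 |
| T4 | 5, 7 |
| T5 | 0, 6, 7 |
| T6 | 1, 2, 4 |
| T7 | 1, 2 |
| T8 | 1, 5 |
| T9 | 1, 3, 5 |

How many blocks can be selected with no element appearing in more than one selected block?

T2, T5, T7 are pairwise disjoint (T2={3,5}; T5={0,6,7}; T7={1,2}).
Every remaining block overlaps one of these, and no 4 of the listed blocks are pairwise disjoint, so 3 is the maximum.

3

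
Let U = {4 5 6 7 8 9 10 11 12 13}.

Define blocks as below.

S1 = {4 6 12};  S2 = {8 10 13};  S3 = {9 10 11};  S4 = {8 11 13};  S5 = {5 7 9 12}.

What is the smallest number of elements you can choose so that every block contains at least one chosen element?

Take H = {4, 8, 9}. Each listed block contains at least one of these, so H is a hitting set of size 3.
No choice of 2 elements meets every block, so 3 is the minimum.

3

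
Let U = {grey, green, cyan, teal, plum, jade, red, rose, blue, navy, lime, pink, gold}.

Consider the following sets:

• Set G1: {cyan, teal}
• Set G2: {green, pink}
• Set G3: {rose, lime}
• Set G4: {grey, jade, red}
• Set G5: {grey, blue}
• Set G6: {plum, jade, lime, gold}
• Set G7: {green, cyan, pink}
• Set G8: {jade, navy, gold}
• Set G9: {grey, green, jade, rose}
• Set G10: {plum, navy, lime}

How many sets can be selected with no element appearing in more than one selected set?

G1, G2, G3, G5, G8 are pairwise disjoint (G1={cyan,teal}; G2={green,pink}; G3={rose,lime}; G5={grey,blue}; G8={jade,navy,gold}).
Every remaining set overlaps one of these, and no 6 of the listed sets are pairwise disjoint, so 5 is the maximum.

5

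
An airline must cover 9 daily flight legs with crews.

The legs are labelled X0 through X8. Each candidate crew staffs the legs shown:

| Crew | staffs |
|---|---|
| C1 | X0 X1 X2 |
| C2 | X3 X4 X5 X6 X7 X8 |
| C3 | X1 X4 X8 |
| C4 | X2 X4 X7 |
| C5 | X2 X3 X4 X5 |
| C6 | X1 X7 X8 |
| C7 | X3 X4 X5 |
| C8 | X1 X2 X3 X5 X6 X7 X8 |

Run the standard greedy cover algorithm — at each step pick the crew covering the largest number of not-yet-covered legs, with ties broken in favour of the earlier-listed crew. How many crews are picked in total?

Greedy: pick C8 (covers 7 new) → pick C1 (covers 1 new) → pick C2 (covers 1 new). Total picks: 3.
(The true minimum cover uses only 2 crews, so greedy is not optimal here.)

3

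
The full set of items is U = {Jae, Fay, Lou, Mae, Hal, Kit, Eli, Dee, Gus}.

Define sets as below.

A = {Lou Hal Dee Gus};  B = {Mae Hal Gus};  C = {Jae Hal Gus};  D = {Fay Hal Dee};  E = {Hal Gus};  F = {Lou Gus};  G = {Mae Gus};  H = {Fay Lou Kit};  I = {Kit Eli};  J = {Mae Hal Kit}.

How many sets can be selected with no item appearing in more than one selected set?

D, G, I are pairwise disjoint (D={Fay,Hal,Dee}; G={Mae,Gus}; I={Kit,Eli}).
Every remaining set overlaps one of these, and no 4 of the listed sets are pairwise disjoint, so 3 is the maximum.

3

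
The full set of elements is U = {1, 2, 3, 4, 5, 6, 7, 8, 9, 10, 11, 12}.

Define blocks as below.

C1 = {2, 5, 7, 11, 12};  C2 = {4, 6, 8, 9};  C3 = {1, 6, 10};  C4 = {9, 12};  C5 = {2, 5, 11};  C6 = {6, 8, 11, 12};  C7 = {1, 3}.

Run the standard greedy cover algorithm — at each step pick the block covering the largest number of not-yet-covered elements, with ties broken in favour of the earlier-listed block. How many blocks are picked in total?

4

Greedy: pick C1 (covers 5 new) → pick C2 (covers 4 new) → pick C3 (covers 2 new) → pick C7 (covers 1 new). Total picks: 4.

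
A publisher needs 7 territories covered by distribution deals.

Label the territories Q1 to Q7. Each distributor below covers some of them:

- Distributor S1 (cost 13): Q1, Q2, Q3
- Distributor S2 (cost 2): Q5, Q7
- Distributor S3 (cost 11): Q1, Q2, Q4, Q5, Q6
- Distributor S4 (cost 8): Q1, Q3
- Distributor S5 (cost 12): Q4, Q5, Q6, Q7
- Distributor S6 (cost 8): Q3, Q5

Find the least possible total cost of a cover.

21

S2, S3, S6 together cover every territory (S2 ∪ S3 ∪ S6 = {Q1, Q2, Q3, Q4, Q5, Q6, Q7}); total cost 2 + 11 + 8 = 21.
No covering selection has total cost below 21.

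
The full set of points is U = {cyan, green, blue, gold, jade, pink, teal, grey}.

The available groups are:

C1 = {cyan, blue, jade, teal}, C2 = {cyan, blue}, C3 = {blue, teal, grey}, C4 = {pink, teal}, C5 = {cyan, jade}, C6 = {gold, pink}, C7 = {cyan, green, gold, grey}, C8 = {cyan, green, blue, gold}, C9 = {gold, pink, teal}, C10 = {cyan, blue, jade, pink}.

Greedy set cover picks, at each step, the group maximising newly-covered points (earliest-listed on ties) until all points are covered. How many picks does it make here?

Greedy: pick C1 (covers 4 new) → pick C7 (covers 3 new) → pick C4 (covers 1 new). Total picks: 3.

3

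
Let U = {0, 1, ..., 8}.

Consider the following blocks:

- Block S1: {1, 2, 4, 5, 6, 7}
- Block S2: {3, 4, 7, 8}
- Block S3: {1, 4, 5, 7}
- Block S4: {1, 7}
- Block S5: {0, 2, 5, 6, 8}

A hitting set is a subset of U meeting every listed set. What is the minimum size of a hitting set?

Take H = {1, 8}. Each listed block contains at least one of these, so H is a hitting set of size 2.
The blocks S4, S5 are pairwise disjoint, so any hitting set needs a separate element for each — at least 2. Hence 2 is optimal.

2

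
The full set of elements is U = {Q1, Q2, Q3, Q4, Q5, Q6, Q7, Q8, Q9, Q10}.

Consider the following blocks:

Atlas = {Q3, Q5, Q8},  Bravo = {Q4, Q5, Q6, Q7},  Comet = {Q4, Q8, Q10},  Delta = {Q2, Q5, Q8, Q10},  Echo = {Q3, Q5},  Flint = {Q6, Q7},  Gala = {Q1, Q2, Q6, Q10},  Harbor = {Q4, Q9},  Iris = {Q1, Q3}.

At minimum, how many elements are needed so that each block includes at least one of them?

H = {Q2, Q3, Q4, Q6} meets every block (each contains at least one member of H), and |H| = 4.
The blocks Delta, Flint, Harbor, Iris are pairwise disjoint, so any hitting set needs a separate element for each — at least 4. Hence 4 is optimal.

4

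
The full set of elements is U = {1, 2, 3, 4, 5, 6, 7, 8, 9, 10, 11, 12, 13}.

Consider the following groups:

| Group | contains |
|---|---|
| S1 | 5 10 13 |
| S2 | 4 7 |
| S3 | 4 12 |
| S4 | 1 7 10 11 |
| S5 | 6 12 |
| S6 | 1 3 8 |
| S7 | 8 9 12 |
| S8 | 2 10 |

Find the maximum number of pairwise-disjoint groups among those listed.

S2, S5, S6, S8 are pairwise disjoint (S2={4,7}; S5={6,12}; S6={1,3,8}; S8={2,10}).
Every remaining group overlaps one of these, and no 5 of the listed groups are pairwise disjoint, so 4 is the maximum.

4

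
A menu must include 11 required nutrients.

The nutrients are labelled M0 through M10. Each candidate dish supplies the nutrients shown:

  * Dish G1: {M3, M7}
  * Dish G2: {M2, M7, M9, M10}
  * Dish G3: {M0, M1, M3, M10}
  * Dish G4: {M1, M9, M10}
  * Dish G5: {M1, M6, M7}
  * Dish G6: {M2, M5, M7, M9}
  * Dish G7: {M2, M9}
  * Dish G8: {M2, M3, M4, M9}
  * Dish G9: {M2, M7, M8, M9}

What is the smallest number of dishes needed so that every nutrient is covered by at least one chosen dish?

5

Take {G3, G5, G6, G8, G9}. Their union is {M0, M1, M2, M3, M4, M5, M6, M7, M8, M9, M10}, which is all 11 nutrients.
No 4 of the 9 dishes cover everything (all 126 combinations miss at least one nutrient), so 5 is optimal.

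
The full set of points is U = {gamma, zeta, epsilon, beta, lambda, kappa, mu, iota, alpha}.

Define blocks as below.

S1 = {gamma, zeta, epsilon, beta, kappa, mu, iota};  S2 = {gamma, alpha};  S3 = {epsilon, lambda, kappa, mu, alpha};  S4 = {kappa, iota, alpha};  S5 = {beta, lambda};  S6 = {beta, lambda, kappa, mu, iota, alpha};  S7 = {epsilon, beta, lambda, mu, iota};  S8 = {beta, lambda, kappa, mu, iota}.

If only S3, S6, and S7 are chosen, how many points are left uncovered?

Union of S3, S6, S7 = {epsilon, beta, lambda, kappa, mu, iota, alpha}.
Not covered: gamma, zeta — 2 points.

2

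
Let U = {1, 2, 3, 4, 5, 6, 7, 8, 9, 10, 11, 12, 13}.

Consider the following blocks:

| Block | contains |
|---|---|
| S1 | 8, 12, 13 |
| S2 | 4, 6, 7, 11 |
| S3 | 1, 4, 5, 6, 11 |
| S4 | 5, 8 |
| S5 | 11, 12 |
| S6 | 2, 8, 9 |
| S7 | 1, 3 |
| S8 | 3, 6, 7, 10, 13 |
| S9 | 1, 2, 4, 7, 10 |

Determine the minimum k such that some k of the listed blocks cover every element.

4

S1 and S3 and S6 and S8 together: S1 ∪ S3 ∪ S6 ∪ S8 = {1, 2, 3, 4, 5, 6, 7, 8, 9, 10, 11, 12, 13} — every element is covered.
No 3 of the 9 blocks cover everything (all 84 combinations miss at least one element), so 4 is optimal.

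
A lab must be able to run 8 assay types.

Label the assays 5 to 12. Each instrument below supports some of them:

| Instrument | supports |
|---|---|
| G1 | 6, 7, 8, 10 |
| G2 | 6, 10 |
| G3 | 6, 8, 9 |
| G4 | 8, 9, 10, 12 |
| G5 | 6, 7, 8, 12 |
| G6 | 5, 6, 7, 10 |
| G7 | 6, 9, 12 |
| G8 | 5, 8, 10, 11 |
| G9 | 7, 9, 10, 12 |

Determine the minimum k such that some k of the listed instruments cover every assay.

3

G1 and G8 and G9 together: G1 ∪ G8 ∪ G9 = {5, 6, 7, 8, 9, 10, 11, 12} — every assay is covered.
Only G8 contains 11, so G8 is forced; the remaining 4 assays need at least 2 more instruments (each remaining instrument adds at most 3) — so at least 3 instruments are needed, and 3 is optimal.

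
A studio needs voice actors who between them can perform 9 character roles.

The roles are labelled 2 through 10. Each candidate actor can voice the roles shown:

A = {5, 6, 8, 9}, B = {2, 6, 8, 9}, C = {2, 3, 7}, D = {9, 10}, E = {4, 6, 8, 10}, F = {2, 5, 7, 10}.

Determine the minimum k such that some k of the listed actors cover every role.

A and C and E together: A ∪ C ∪ E = {2, 3, 4, 5, 6, 7, 8, 9, 10} — every role is covered.
Each actor has at most 4 roles, and 2·4 = 8 < 9 — so at least 3 actors are needed, and 3 is optimal.

3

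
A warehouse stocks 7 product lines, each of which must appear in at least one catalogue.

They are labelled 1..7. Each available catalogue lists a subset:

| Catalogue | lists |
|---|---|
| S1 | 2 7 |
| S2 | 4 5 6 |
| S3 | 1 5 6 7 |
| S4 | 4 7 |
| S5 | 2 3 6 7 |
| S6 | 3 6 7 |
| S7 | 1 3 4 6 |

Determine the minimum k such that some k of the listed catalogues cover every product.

3

S2 and S3 and S5 together: S2 ∪ S3 ∪ S5 = {1, 2, 3, 4, 5, 6, 7} — every product is covered.
No 2 of the 7 catalogues cover everything (all 21 combinations miss at least one product), so 3 is optimal.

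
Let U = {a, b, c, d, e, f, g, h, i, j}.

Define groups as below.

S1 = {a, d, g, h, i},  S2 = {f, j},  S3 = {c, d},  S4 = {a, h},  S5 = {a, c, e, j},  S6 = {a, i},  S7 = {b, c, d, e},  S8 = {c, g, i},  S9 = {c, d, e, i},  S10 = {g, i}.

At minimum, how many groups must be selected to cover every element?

S1 and S2 and S7 together: S1 ∪ S2 ∪ S7 = {a, b, c, d, e, f, g, h, i, j} — every element is covered.
Only S7 contains b, so S7 is forced; the remaining 6 elements need at least 2 more groups (each remaining group adds at most 4) — so at least 3 groups are needed, and 3 is optimal.

3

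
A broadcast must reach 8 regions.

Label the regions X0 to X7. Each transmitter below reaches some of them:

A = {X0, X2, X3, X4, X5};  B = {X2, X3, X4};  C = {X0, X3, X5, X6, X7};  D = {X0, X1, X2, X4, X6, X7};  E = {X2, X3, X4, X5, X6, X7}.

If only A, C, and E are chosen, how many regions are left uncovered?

Union of A, C, E = {X0, X2, X3, X4, X5, X6, X7}.
Not covered: X1 — 1 region.

1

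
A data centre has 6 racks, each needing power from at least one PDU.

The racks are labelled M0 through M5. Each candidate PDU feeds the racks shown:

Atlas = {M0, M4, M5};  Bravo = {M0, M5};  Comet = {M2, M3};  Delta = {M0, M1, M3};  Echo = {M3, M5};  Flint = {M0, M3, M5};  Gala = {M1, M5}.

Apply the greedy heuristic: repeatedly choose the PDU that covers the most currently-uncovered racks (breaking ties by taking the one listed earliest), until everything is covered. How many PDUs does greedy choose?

Greedy: pick Atlas (covers 3 new) → pick Comet (covers 2 new) → pick Delta (covers 1 new). Total picks: 3.

3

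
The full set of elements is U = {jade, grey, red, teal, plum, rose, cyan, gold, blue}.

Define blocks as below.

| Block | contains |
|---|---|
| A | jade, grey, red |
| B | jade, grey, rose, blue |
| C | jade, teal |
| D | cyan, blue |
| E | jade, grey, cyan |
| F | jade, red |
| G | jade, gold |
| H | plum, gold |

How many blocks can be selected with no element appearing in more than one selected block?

3

C, D, H are pairwise disjoint (C={jade,teal}; D={cyan,blue}; H={plum,gold}).
Every remaining block overlaps one of these, and no 4 of the listed blocks are pairwise disjoint, so 3 is the maximum.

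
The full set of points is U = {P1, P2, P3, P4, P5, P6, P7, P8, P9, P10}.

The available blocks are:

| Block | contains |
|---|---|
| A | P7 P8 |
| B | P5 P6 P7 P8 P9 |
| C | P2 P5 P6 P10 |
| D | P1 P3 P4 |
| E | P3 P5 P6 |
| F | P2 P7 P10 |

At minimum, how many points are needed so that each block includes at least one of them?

3

H = {P3, P5, P7} meets every block (each contains at least one member of H), and |H| = 3.
The blocks A, C, D are pairwise disjoint, so any hitting set needs a separate point for each — at least 3. Hence 3 is optimal.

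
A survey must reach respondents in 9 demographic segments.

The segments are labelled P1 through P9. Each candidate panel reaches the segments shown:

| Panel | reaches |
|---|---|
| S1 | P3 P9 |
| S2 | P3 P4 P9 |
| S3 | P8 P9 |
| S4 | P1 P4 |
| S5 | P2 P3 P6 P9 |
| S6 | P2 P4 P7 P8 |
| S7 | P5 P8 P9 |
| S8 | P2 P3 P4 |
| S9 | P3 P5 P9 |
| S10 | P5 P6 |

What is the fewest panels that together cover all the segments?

S4 and S5 and S6 and S9 together: S4 ∪ S5 ∪ S6 ∪ S9 = {P1, P2, P3, P4, P5, P6, P7, P8, P9} — every segment is covered.
No 3 of the 10 panels cover everything (all 120 combinations miss at least one segment), so 4 is optimal.

4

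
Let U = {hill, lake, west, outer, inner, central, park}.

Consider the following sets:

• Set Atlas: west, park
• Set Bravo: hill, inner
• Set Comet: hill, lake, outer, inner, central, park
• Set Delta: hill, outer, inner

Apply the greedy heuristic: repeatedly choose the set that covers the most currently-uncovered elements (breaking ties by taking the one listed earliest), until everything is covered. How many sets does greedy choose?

Greedy: pick Comet (covers 6 new) → pick Atlas (covers 1 new). Total picks: 2.

2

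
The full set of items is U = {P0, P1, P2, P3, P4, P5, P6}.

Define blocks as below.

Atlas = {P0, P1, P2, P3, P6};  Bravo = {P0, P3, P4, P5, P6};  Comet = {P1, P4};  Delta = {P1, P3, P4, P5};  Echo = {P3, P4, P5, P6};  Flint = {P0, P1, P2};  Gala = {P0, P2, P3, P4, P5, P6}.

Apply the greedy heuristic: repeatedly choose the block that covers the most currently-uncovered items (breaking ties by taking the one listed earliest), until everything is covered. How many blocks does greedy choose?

Greedy: pick Gala (covers 6 new) → pick Atlas (covers 1 new). Total picks: 2.

2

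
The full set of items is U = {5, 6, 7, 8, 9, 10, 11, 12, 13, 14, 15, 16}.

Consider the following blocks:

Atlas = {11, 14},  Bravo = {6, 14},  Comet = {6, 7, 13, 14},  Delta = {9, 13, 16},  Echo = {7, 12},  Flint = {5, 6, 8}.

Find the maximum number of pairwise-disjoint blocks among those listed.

4

Atlas, Delta, Echo, Flint are pairwise disjoint (Atlas={11,14}; Delta={9,13,16}; Echo={7,12}; Flint={5,6,8}).
Every remaining block overlaps one of these, and no 5 of the listed blocks are pairwise disjoint, so 4 is the maximum.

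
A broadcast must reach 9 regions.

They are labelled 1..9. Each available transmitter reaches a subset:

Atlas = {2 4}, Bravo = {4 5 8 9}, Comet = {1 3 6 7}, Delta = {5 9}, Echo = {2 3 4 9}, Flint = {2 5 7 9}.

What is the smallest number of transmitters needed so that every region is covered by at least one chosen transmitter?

3

Bravo and Comet and Flint together: Bravo ∪ Comet ∪ Flint = {1, 2, 3, 4, 5, 6, 7, 8, 9} — every region is covered.
Each transmitter has at most 4 regions, and 2·4 = 8 < 9 — so at least 3 transmitters are needed, and 3 is optimal.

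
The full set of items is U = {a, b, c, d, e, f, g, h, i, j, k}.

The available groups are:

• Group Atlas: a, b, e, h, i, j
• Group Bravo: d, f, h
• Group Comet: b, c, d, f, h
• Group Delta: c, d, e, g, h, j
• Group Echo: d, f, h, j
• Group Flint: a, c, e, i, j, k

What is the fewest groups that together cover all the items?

Comet and Delta and Flint together: Comet ∪ Delta ∪ Flint = {a, b, c, d, e, f, g, h, i, j, k} — every item is covered.
Only Delta contains g, so Delta is forced; the remaining 5 items need at least 2 more groups (each remaining group adds at most 3) — so at least 3 groups are needed, and 3 is optimal.

3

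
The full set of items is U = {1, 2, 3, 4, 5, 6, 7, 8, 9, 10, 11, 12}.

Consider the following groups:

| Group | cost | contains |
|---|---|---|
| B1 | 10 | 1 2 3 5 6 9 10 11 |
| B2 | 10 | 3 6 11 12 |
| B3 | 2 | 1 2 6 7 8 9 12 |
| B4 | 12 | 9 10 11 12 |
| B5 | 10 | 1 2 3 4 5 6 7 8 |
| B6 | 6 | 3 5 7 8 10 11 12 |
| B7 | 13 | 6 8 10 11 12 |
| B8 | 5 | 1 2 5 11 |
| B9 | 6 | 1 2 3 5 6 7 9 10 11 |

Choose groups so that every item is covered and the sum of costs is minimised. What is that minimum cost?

B3, B5, B6 together cover every item (B3 ∪ B5 ∪ B6 = {1, 2, 3, 4, 5, 6, 7, 8, 9, 10, 11, 12}); total cost 2 + 10 + 6 = 18.
No covering selection has total cost below 18.

18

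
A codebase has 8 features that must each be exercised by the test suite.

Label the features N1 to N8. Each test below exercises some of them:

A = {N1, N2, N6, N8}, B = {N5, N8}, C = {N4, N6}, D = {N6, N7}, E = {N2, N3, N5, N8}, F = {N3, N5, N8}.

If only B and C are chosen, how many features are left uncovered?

Union of B, C = {N4, N5, N6, N8}.
Not covered: N1, N2, N3, N7 — 4 features.

4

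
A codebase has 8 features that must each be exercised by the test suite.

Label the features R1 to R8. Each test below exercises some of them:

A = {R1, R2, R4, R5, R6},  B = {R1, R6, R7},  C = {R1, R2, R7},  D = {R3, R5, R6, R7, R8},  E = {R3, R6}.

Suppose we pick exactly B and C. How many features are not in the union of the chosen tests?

4

Union of B, C = {R1, R2, R6, R7}.
Not covered: R3, R4, R5, R8 — 4 features.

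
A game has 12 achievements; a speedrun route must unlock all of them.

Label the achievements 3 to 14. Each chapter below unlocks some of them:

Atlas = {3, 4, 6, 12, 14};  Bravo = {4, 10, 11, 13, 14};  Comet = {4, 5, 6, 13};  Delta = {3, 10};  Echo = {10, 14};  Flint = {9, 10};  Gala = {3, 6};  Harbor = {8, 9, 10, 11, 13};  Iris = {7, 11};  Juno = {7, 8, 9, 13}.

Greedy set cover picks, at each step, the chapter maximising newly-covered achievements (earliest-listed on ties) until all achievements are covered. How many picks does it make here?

Greedy: pick Atlas (covers 5 new) → pick Harbor (covers 5 new) → pick Comet (covers 1 new) → pick Iris (covers 1 new). Total picks: 4.

4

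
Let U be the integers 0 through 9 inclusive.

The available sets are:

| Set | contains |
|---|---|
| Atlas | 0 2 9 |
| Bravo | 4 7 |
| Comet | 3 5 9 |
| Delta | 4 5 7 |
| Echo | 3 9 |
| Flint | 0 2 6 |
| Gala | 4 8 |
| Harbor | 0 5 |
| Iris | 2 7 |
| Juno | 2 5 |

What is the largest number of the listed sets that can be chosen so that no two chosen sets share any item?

4

Echo, Gala, Harbor, Iris are pairwise disjoint (Echo={3,9}; Gala={4,8}; Harbor={0,5}; Iris={2,7}).
Every remaining set overlaps one of these, and no 5 of the listed sets are pairwise disjoint, so 4 is the maximum.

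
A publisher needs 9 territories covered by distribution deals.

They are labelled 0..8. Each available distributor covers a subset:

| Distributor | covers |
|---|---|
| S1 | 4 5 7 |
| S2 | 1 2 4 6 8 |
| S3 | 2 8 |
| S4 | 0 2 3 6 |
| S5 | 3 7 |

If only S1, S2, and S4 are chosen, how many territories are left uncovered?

0

Union of S1, S2, S4 = {0, 1, 2, 3, 4, 5, 6, 7, 8} — that's every territory, so 0 are uncovered.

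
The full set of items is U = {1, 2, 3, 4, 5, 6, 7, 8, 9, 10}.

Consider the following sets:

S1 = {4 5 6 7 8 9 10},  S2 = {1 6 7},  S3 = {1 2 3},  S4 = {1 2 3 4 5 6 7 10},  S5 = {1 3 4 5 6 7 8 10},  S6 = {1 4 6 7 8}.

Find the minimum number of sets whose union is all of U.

Take {S1, S4}. Their union is {1, 2, 3, 4, 5, 6, 7, 8, 9, 10}, which is all 10 items.
No single set has all 10 items (the largest, S4, has 8), so 2 is optimal.

2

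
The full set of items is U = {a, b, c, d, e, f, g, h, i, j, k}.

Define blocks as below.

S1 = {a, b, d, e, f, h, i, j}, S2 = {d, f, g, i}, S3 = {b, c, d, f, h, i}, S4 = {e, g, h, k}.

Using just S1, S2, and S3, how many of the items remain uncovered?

Union of S1, S2, S3 = {a, b, c, d, e, f, g, h, i, j}.
Not covered: k — 1 item.

1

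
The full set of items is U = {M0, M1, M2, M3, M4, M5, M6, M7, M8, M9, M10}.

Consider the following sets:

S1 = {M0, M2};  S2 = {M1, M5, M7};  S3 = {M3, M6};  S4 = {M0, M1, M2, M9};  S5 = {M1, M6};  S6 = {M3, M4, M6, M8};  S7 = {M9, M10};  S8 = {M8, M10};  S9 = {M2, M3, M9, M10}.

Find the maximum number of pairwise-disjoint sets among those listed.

S1, S2, S3, S7 are pairwise disjoint (S1={M0,M2}; S2={M1,M5,M7}; S3={M3,M6}; S7={M9,M10}).
Every remaining set overlaps one of these, and no 5 of the listed sets are pairwise disjoint, so 4 is the maximum.

4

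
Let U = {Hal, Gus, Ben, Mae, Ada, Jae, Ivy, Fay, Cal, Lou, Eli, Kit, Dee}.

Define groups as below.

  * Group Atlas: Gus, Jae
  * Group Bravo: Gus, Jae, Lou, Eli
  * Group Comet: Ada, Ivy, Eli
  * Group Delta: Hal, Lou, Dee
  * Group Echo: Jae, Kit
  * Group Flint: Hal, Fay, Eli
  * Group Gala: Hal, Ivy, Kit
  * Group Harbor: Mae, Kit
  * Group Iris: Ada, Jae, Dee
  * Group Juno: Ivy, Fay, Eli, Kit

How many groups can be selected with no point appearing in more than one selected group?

Atlas, Comet, Delta, Harbor are pairwise disjoint (Atlas={Gus,Jae}; Comet={Ada,Ivy,Eli}; Delta={Hal,Lou,Dee}; Harbor={Mae,Kit}).
Every remaining group overlaps one of these, and no 5 of the listed groups are pairwise disjoint, so 4 is the maximum.

4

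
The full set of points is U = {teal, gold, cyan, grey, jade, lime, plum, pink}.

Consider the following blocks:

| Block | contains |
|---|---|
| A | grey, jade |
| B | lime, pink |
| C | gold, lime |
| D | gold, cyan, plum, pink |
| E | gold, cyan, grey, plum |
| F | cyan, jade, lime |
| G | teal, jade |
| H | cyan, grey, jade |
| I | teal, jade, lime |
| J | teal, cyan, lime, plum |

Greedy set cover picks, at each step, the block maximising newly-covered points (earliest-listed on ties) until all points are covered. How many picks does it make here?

3

Greedy: pick D (covers 4 new) → pick I (covers 3 new) → pick A (covers 1 new). Total picks: 3.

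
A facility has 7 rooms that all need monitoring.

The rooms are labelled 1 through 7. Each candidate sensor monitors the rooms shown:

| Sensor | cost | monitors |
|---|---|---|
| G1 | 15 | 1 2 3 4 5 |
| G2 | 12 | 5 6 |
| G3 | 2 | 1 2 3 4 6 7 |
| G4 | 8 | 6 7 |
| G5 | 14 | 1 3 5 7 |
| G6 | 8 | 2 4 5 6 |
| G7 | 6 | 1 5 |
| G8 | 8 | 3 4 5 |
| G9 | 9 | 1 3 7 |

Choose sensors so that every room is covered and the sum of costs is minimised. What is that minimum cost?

G3, G7 together cover every room (G3 ∪ G7 = {1, 2, 3, 4, 5, 6, 7}); total cost 2 + 6 = 8.
No covering selection has total cost below 8.

8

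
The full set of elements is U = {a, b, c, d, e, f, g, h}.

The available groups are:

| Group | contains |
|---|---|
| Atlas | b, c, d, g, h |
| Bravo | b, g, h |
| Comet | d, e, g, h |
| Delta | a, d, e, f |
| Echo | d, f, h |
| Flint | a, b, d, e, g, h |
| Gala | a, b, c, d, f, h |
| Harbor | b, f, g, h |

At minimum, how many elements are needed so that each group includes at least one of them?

T = {b, d} meets every group (each contains at least one member of T), and |T| = 2.
The groups Bravo, Delta are pairwise disjoint, so any hitting set needs a separate element for each — at least 2. Hence 2 is optimal.

2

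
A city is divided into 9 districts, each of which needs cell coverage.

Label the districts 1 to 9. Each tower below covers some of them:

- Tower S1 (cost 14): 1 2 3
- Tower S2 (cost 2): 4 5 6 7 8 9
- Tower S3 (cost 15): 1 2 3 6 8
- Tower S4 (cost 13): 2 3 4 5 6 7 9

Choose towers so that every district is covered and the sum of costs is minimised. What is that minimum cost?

16

S1, S2 together cover every district (S1 ∪ S2 = {1, 2, 3, 4, 5, 6, 7, 8, 9}); total cost 14 + 2 = 16.
No covering selection has total cost below 16.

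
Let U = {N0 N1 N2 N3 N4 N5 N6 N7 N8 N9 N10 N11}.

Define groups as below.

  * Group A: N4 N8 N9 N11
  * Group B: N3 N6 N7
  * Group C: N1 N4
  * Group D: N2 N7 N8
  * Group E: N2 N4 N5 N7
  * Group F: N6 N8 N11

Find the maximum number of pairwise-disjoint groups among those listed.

2

C, D are pairwise disjoint (C={N1,N4}; D={N2,N7,N8}).
Every remaining group overlaps one of these, and no 3 of the listed groups are pairwise disjoint, so 2 is the maximum.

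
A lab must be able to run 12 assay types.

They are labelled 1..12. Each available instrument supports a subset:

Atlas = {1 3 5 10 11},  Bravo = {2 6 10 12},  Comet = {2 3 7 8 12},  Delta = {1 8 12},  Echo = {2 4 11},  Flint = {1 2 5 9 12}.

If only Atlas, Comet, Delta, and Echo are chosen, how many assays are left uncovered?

2

Union of Atlas, Comet, Delta, Echo = {1, 2, 3, 4, 5, 7, 8, 10, 11, 12}.
Not covered: 6, 9 — 2 assays.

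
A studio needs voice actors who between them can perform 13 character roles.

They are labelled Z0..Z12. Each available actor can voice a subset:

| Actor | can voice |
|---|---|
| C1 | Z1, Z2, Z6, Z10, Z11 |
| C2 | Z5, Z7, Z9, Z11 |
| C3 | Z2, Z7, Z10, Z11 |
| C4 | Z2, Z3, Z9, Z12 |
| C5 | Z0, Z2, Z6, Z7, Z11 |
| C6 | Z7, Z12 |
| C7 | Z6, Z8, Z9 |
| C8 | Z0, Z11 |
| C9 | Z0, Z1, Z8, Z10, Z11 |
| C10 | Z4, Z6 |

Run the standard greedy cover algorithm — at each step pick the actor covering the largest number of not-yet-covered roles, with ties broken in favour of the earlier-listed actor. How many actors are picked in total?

5

Greedy: pick C1 (covers 5 new) → pick C2 (covers 3 new) → pick C4 (covers 2 new) → pick C9 (covers 2 new) → pick C10 (covers 1 new). Total picks: 5.
(The true minimum cover uses only 4 actors, so greedy is not optimal here.)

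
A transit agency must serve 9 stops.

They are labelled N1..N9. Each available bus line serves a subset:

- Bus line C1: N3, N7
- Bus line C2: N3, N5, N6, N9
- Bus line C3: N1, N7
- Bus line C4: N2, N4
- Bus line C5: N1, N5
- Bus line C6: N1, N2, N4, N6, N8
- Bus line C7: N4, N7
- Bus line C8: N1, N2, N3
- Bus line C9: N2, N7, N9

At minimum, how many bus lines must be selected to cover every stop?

Take {C2, C3, C6}. Their union is {N1, N2, N3, N4, N5, N6, N7, N8, N9}, which is all 9 stops.
Only C6 contains N8, so C6 is forced; the remaining 4 stops need at least 2 more bus lines (each remaining bus line adds at most 3) — so at least 3 bus lines are needed, and 3 is optimal.

3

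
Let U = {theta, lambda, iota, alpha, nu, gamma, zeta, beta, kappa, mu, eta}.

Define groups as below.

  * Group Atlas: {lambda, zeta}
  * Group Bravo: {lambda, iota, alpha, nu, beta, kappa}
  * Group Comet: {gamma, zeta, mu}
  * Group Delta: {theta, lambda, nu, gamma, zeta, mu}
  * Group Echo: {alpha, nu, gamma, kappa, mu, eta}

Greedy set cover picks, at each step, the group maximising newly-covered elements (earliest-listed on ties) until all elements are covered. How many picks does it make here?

Greedy: pick Bravo (covers 6 new) → pick Delta (covers 4 new) → pick Echo (covers 1 new). Total picks: 3.

3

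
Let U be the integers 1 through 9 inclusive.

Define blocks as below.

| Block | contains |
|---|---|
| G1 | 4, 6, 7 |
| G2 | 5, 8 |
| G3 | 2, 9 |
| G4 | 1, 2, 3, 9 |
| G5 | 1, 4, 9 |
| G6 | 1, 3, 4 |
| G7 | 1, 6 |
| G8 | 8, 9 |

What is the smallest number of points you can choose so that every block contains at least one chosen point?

4

Take H = {1, 2, 6, 8}. Each listed block contains at least one of these, so H is a hitting set of size 4.
No choice of 3 points meets every block, so 4 is the minimum.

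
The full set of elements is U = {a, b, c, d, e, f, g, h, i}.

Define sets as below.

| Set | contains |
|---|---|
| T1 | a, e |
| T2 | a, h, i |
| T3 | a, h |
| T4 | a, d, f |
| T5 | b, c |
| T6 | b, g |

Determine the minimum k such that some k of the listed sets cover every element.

5

T1, T2, T4, T5, and T6 cover everything between them: the union {a, b, c, d, e, f, g, h, i} is all of U.
Only T1 contains e, so T1 is forced; the remaining 7 elements need at least 4 more sets (each remaining set adds at most 2) — so at least 5 sets are needed, and 5 is optimal.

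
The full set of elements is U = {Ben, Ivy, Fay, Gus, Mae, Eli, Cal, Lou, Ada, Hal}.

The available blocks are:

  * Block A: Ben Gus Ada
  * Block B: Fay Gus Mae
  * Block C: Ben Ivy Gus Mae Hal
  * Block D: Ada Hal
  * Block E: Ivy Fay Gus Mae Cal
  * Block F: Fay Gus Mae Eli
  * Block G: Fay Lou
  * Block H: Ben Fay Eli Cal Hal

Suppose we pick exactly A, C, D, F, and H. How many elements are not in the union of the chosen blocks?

Union of A, C, D, F, H = {Ben, Ivy, Fay, Gus, Mae, Eli, Cal, Ada, Hal}.
Not covered: Lou — 1 element.

1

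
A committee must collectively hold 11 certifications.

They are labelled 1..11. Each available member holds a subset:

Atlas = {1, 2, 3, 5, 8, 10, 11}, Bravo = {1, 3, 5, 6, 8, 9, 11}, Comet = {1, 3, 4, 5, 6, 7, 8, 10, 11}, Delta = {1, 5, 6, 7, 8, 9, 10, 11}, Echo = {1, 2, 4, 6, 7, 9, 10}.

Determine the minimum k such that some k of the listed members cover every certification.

2

Take {Comet, Echo}. Their union is {1, 2, 3, 4, 5, 6, 7, 8, 9, 10, 11}, which is all 11 certifications.
No single member has all 11 certifications (the largest, Comet, has 9), so 2 is optimal.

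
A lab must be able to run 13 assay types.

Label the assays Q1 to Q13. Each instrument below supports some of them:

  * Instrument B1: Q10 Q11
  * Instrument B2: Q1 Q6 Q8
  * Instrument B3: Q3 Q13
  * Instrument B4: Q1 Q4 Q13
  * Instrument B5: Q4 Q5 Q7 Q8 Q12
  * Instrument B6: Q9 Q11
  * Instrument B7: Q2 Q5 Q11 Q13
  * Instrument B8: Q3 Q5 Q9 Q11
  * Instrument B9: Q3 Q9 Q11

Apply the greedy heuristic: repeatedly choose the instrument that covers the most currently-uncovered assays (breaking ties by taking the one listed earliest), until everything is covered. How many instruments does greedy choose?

5

Greedy: pick B5 (covers 5 new) → pick B7 (covers 3 new) → pick B2 (covers 2 new) → pick B8 (covers 2 new) → pick B1 (covers 1 new). Total picks: 5.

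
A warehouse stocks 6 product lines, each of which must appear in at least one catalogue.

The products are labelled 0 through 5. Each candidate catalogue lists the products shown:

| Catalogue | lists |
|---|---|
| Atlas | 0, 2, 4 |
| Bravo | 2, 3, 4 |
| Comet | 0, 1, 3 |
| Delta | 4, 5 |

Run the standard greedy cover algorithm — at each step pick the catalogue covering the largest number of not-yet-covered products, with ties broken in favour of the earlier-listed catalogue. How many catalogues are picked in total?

Greedy: pick Atlas (covers 3 new) → pick Comet (covers 2 new) → pick Delta (covers 1 new). Total picks: 3.

3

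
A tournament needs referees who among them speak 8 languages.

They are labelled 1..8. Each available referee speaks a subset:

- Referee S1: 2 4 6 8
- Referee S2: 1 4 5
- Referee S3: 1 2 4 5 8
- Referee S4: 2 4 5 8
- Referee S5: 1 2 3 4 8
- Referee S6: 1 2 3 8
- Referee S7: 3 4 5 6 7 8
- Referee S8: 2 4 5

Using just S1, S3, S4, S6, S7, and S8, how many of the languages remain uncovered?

0

Union of S1, S3, S4, S6, S7, S8 = {1, 2, 3, 4, 5, 6, 7, 8} — that's every language, so 0 are uncovered.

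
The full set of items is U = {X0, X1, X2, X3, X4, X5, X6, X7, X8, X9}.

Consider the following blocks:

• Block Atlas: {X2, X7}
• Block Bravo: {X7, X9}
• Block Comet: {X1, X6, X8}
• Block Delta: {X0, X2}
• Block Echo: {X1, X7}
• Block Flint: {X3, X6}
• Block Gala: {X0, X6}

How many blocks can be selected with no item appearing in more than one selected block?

Bravo, Delta, Flint are pairwise disjoint (Bravo={X7,X9}; Delta={X0,X2}; Flint={X3,X6}).
Every remaining block overlaps one of these, and no 4 of the listed blocks are pairwise disjoint, so 3 is the maximum.

3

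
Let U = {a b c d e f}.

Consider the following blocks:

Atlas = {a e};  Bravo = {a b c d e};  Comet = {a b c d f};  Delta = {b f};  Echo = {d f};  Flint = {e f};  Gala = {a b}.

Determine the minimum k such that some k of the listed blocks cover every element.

2

Bravo and Comet cover everything between them: the union {a, b, c, d, e, f} is all of U.
No single block has all 6 elements (the largest, Bravo, has 5), so 2 is optimal.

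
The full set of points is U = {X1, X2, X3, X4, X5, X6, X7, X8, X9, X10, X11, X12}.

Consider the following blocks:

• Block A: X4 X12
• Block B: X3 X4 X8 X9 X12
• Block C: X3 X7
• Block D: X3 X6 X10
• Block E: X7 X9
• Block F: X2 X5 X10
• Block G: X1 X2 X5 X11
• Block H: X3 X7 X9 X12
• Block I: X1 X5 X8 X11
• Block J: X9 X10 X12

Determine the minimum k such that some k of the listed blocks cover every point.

4

B and D and E and G together: B ∪ D ∪ E ∪ G = {X1, X2, X3, X4, X5, X6, X7, X8, X9, X10, X11, X12} — every point is covered.
Only D contains X6, so D is forced; the remaining 9 points need at least 3 more blocks (each remaining block adds at most 4) — so at least 4 blocks are needed, and 4 is optimal.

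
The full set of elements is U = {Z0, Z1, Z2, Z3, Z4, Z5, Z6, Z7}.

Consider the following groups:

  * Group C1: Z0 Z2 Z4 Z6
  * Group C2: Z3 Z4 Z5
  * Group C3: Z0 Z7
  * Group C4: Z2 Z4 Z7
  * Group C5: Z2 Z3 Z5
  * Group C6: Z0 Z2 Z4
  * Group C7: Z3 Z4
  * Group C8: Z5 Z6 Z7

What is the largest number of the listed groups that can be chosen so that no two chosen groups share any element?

2

C3, C7 are pairwise disjoint (C3={Z0,Z7}; C7={Z3,Z4}).
Every remaining group overlaps one of these, and no 3 of the listed groups are pairwise disjoint, so 2 is the maximum.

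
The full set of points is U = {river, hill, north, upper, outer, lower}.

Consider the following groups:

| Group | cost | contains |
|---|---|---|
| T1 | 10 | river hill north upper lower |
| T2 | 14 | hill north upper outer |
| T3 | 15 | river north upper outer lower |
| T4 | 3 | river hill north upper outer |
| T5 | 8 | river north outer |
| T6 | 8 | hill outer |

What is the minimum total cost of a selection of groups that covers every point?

13

T1, T4 together cover every point (T1 ∪ T4 = {river, hill, north, upper, outer, lower}); total cost 10 + 3 = 13.
No covering selection has total cost below 13.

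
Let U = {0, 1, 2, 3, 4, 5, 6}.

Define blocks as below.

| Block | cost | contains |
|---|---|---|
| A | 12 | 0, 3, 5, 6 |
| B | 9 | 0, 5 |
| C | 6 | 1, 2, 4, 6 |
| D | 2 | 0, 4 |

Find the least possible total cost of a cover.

A, C together cover every point (A ∪ C = {0, 1, 2, 3, 4, 5, 6}); total cost 12 + 6 = 18.
The greedy pick D, C, A costs 20; no covering selection beats 18.

18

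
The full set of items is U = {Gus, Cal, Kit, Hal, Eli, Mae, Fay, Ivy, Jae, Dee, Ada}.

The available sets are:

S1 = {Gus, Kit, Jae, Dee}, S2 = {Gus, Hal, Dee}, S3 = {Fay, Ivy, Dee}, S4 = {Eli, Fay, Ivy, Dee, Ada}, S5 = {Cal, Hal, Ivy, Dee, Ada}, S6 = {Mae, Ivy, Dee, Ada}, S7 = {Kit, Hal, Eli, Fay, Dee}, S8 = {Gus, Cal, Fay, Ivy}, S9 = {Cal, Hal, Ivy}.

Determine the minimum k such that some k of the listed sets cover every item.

S1 and S4 and S5 and S6 together: S1 ∪ S4 ∪ S5 ∪ S6 = {Gus, Cal, Kit, Hal, Eli, Mae, Fay, Ivy, Jae, Dee, Ada} — every item is covered.
No 3 of the 9 sets cover everything (all 84 combinations miss at least one item), so 4 is optimal.

4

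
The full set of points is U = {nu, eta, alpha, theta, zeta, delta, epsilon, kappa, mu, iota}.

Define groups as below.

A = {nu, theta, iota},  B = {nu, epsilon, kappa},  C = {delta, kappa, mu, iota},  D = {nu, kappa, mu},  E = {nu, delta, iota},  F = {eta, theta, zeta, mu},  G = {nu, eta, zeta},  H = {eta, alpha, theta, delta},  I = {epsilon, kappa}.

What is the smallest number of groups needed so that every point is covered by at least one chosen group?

4

E, F, H, and I cover everything between them: the union {nu, eta, alpha, theta, zeta, delta, epsilon, kappa, mu, iota} is all of U.
No 3 of the 9 groups cover everything (all 84 combinations miss at least one point), so 4 is optimal.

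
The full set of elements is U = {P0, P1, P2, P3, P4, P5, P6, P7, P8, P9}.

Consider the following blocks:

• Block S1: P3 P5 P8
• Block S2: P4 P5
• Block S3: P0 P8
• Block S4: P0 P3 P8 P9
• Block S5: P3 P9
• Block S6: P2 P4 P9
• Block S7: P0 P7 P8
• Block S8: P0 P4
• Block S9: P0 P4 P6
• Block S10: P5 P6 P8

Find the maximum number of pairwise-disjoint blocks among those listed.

S2, S3, S5 are pairwise disjoint (S2={P4,P5}; S3={P0,P8}; S5={P3,P9}).
Every remaining block overlaps one of these, and no 4 of the listed blocks are pairwise disjoint, so 3 is the maximum.

3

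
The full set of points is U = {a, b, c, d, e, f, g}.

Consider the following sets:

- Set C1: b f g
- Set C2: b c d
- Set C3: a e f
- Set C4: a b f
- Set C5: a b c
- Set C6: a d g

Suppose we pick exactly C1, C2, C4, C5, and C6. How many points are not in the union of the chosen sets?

1

Union of C1, C2, C4, C5, C6 = {a, b, c, d, f, g}.
Not covered: e — 1 point.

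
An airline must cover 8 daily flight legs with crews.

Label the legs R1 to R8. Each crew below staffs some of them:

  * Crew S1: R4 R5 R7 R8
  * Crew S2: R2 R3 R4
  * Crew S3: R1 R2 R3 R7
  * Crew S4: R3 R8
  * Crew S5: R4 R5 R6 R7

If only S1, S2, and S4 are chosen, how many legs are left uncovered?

Union of S1, S2, S4 = {R2, R3, R4, R5, R7, R8}.
Not covered: R1, R6 — 2 legs.

2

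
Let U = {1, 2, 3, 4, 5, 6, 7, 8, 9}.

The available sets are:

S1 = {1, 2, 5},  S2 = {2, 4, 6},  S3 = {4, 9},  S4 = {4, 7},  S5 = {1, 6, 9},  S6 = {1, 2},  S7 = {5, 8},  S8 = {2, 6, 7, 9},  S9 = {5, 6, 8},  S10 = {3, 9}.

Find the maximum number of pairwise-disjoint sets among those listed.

4

S4, S6, S7, S10 are pairwise disjoint (S4={4,7}; S6={1,2}; S7={5,8}; S10={3,9}).
Every remaining set overlaps one of these, and no 5 of the listed sets are pairwise disjoint, so 4 is the maximum.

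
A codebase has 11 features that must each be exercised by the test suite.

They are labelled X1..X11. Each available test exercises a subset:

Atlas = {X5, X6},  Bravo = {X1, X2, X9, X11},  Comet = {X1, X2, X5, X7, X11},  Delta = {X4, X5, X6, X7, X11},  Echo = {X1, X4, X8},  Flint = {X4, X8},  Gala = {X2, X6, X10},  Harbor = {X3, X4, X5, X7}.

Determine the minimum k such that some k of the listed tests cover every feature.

4

Take {Bravo, Flint, Gala, Harbor}. Their union is {X1, X2, X3, X4, X5, X6, X7, X8, X9, X10, X11}, which is all 11 features.
No 3 of the 8 tests cover everything (all 56 combinations miss at least one feature), so 4 is optimal.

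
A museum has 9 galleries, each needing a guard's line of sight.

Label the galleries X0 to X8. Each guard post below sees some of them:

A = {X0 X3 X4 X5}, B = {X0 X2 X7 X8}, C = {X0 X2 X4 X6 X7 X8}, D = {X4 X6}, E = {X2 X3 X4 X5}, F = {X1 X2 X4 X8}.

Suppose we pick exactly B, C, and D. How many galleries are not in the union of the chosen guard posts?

3

Union of B, C, D = {X0, X2, X4, X6, X7, X8}.
Not covered: X1, X3, X5 — 3 galleries.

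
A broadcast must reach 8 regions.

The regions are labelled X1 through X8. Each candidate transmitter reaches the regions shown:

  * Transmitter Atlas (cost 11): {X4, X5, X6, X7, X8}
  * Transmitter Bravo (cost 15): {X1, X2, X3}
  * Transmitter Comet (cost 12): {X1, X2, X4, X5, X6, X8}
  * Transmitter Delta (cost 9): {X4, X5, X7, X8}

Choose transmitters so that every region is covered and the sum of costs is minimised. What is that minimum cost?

26

Atlas, Bravo together cover every region (Atlas ∪ Bravo = {X1, X2, X3, X4, X5, X6, X7, X8}); total cost 11 + 15 = 26.
The greedy pick Comet, Delta, Bravo costs 36; no covering selection beats 26.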